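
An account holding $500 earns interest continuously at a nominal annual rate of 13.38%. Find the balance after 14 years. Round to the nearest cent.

$3,254.55

A = P·e^(rt) = 500·e^(0.1338·14) = 500·e^1.8732.
e^1.8732 ≈ 6.509092203, so A ≈ 3,254.5461.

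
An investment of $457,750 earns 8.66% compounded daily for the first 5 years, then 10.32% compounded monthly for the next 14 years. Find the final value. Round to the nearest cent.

Phase 1: 457,750·(1 + 0.0866/365)^1825 ≈ 705,757.5923.
Phase 2: 705,757.5923·(1 + 0.0086)^168 ≈ 2,974,688.4083.

$2,974,688.41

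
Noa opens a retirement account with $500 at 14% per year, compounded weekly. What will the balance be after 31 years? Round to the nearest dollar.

Growth factor = (1 + 0.14/52)^1612 ≈ 76.261494935.
A ≈ 500 × 76.261494935 ≈ 38,130.7475.

$38,131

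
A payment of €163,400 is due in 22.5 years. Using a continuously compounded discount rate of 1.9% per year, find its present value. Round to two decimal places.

P = A·e^(−rt) = 163,400·e^(−0.4275).
e^(−0.4275) ≈ 0.652137401996, so P ≈ 106,559.2515.

€106,559.25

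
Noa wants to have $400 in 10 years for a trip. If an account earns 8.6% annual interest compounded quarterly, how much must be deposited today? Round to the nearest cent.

$170.81

Periodic rate = 8.6%/4 = 0.0215; 40 periods.
P = 400/(1 + 0.0215)^40 ≈ 400/2.34171932 ≈ 170.8147.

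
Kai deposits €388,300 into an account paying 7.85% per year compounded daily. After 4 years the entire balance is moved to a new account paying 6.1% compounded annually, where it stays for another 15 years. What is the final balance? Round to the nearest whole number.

€1,291,969

After 4 years at 7.85%: 388,300 × 1.368843522361 ≈ 531,521.9397.
Then 15 years at 6.1%: 531,521.9397 × 2.430696628049 ≈ 1,291,968.5866.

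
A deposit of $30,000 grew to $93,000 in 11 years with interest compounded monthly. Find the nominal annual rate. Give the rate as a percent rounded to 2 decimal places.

The 132-period growth factor is 93,000/30,000 = 3.1.
r/12 = 3.1^(1/132) − 1 ≈ 0.00860807, so r ≈ 12·0.00860807 = 10.32968%.

10.33%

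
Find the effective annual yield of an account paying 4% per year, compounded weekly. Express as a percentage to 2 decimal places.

One year is 52 periods at 0.000769231 each: (1 + 0.000769231)^52 ≈ 1.040795.
EAR = 1.040795 − 1 ≈ 4.07948%.

4.08%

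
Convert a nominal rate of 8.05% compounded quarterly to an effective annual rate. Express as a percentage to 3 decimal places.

8.296%

One year is 4 periods at 0.020125 each: (1 + 0.020125)^4 ≈ 1.082963.
EAR = 1.082963 − 1 ≈ 8.29629%.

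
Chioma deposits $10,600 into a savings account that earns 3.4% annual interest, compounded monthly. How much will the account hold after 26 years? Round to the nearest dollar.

$25,626

Growth factor = (1 + 0.034/12)^312 ≈ 2.4175388709.
A ≈ 10,600 × 2.4175388709 ≈ 25,625.9120.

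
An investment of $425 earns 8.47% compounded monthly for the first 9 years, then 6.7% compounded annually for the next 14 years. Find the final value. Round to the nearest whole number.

$2,252

After 9 years at 8.47%: 425 × 2.137468765 ≈ 908.4242.
Then 14 years at 6.7%: 908.4242 × 2.479144677 ≈ 2,252.1151.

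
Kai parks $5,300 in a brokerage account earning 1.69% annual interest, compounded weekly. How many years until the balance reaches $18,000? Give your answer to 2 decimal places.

We need (1 + 0.000325)^(52t) = 3.3962, so 52t = ln 3.3962 / ln 1.000325 ≈ 3762.6573.
t ≈ 3762.6573/52 = 72.3588 years.

72.36 years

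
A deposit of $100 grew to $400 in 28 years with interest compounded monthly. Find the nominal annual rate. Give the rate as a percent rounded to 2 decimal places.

4.96%

The 336-period growth factor is 400/100 = 4.
r/12 = 4^(1/336) − 1 ≈ 0.0041344, so r ≈ 12·0.0041344 = 4.96128%.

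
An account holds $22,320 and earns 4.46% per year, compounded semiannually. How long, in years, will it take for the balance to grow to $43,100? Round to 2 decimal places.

We need (1 + 0.0223)^(2t) = 1.931, so 2t = ln 1.931 / ln 1.0223 ≈ 29.8363.
t ≈ 29.8363/2 = 14.9182 years.

14.92 years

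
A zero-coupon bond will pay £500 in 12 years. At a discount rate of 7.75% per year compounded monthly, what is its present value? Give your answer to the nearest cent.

£197.87

Periodic rate = 7.75%/12 = 0.00645833; 144 periods.
P = 500/(1 + 0.0775/12)^144 ≈ 500/2.52694166 ≈ 197.8676.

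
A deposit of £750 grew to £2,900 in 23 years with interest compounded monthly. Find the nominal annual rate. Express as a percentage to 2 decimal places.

5.89%

The 276-period growth factor is 2,900/750 = 3.86667.
r/12 = 3.86667^(1/276) − 1 ≈ 0.004912, so r ≈ 12·0.004912 = 5.89440%.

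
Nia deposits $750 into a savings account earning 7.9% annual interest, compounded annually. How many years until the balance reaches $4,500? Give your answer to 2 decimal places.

We need (1 + 0.079)^t = 6, so t = ln 6 / ln 1.079 ≈ 23.5650.

23.57 years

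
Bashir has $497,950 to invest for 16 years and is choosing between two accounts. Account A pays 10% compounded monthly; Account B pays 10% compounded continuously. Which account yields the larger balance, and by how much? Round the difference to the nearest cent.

Account B, by $16,297.55

A: (1 + 0.1/12)^192 ≈ 4.920303130131, so 497,950 × 4.920303130131 ≈ 2,450,064.9436.
B: e^(0.1·16) = e^1.6 ≈ 4.953032424395, so 497,950 × 4.953032424395 ≈ 2,466,362.4957.
Difference ≈ 16,297.5521 in favor of B.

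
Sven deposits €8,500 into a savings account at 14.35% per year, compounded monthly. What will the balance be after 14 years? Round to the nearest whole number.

Growth factor = (1 + 0.1435/12)^168 ≈ 7.3675319108.
A ≈ 8,500 × 7.3675319108 ≈ 62,624.0212.

€62,624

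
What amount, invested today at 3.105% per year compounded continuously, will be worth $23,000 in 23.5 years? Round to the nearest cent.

P = A·e^(−rt) = 23,000·e^(−0.729675).
e^(−0.729675) ≈ 0.48206563597, so P ≈ 11,087.5096.

$11,087.51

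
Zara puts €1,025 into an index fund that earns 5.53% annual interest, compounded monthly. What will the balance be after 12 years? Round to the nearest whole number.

€1,987

Periodic rate = 5.53%/12 = 0.00460833; periods = 12·12 = 144.
A = 1,025·(1 + 0.0553/12)^144 ≈ 1,025·1.93881243 ≈ 1,987.2827.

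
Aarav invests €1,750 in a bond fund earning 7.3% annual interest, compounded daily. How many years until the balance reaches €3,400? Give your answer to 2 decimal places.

(1 + 0.0002)^(365t) = 3,400/1,750 = 1.9429.
365t·ln(1 + 0.0002) = ln(1.9429); 365t = 0.66416/0.00019998 ≈ 3321.1303.
t ≈ 9.0990 years.

9.10 years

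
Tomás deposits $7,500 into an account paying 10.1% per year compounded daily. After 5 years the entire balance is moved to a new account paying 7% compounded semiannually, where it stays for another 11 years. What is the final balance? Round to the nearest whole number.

$26,487

Phase 1: 7,500·(1 + 0.101/365)^1825 ≈ 12,426.5233.
Phase 2: 12,426.5233·(1 + 0.035)^22 ≈ 26,487.2782.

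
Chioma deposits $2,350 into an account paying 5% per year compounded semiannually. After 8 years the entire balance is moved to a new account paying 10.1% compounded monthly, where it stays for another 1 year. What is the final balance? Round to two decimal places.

$3,857.71

Phase 1: 2,350·(1 + 0.025)^16 ≈ 3,488.5882.
Phase 2: 3,488.5882·(1 + 0.101/12)^12 ≈ 3,857.7128.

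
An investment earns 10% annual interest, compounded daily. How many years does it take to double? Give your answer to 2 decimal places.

(1 + 0.000273973)^(365t) = 2.
365t = ln 2 / ln(1 + 0.000273973) ≈ 0.69315/0.000273935 ≈ 2530.3338.
t ≈ 6.9324.

6.93 years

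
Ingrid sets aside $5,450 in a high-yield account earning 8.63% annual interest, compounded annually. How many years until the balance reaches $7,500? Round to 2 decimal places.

(1 + 0.0863)^t = 7,500/5,450 = 1.3761.
t·ln(1 + 0.0863) = ln(1.3761); t = 0.31929/0.0827774 ≈ 3.8572.

3.86 years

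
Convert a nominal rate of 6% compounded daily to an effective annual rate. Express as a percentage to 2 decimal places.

6.18%

EAR = (1 + 6%/365)^365 − 1 = (1 + 0.000164384)^365 − 1.
(1 + 0.000164384)^365 ≈ 1.061831, so EAR ≈ 6.18313%.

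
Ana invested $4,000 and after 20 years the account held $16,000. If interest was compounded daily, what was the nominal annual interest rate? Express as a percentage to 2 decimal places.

(1 + r/365)^7300 = 16,000/4,000 = 4.
1 + r/365 = 4^(1/7300) ≈ 1.00019, so r/365 ≈ 0.000189921.
r ≈ 365·0.000189921 = 6.93213%.

6.93%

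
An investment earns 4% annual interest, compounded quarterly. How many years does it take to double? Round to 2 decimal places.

(1 + 0.01)^(4t) = 2.
4t = ln 2 / ln(1 + 0.01) ≈ 0.69315/0.00995033 ≈ 69.6607.
t ≈ 17.4152.

17.42 years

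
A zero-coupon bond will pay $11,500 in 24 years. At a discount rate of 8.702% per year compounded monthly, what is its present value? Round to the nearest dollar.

$1,435

Periodic rate = 8.702%/12 = 0.00725167; 288 periods.
P = 11,500/(1 + 0.08702/12)^288 ≈ 11,500/8.0120281428 ≈ 1,435.3419.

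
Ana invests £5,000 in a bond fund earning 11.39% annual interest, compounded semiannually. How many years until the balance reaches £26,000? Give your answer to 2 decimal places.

14.88 years

(1 + 0.05695)^(2t) = 26,000/5,000 = 5.2.
2t·ln(1 + 0.05695) = ln(5.2); 2t = 1.6487/0.0553874 ≈ 29.7659.
t ≈ 14.8830 years.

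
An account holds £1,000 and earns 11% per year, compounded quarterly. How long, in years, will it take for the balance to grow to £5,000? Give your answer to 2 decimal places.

We need (1 + 0.0275)^(4t) = 5, so 4t = ln 5 / ln 1.0275 ≈ 59.3261.
t ≈ 59.3261/4 = 14.8315 years.

14.83 years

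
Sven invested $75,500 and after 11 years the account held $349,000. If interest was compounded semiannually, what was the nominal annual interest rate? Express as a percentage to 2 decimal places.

The 22-period growth factor is 349,000/75,500 = 4.62252.
r/2 = 4.62252^(1/22) − 1 ≈ 0.0720666, so r ≈ 2·0.0720666 = 14.41331%.

14.41%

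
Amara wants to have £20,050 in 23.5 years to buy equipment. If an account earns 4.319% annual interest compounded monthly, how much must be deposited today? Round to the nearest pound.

Periodic rate = 4.319%/12 = 0.00359917; 282 periods.
P = 20,050/(1 + 0.04319/12)^282 ≈ 20,050/2.7542436198 ≈ 7,279.6756.

£7,280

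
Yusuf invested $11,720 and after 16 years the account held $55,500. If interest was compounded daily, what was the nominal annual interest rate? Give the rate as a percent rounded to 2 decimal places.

The 5840-period growth factor is 55,500/11,720 = 4.73549.
r/365 = 4.73549^(1/5840) − 1 ≈ 0.000266317, so r ≈ 365·0.000266317 = 9.72058%.

9.72%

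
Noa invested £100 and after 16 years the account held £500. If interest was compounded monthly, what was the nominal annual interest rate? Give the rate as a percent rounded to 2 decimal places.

(1 + r/12)^192 = 500/100 = 5.
1 + r/12 = 5^(1/192) ≈ 1.008418, so r/12 ≈ 0.00841772.
r ≈ 12·0.00841772 = 10.10126%.

10.10%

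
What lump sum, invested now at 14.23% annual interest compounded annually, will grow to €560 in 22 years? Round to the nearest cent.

Growth factor = (1 + 0.1423)^22 ≈ 18.6708414.
P = 560/18.6708414 ≈ 29.9933.

€29.99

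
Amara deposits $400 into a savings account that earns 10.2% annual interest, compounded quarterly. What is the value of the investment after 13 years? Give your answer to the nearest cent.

$1,481.54

Growth factor = (1 + 0.0255)^52 ≈ 3.703860017.
A ≈ 400 × 3.703860017 ≈ 1,481.5440.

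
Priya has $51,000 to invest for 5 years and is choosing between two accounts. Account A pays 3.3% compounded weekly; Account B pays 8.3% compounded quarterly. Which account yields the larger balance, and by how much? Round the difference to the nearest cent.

Account B, by $16,759.70

Account A growth factor: (1 + 0.033/52)^260 ≈ 1.1793313984; balance ≈ 60,145.9013.
Account B growth factor: (1 + 0.02075)^20 ≈ 1.5079528829; balance ≈ 76,905.5970.
Account B is larger by 16,759.6957.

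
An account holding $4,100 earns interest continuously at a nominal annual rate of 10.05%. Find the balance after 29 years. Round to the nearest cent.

$75,602.32

A = P·e^(rt) = 4,100·e^(0.1005·29) = 4,100·e^2.9145.
e^2.9145 ≈ 18.439590302, so A ≈ 75,602.3202.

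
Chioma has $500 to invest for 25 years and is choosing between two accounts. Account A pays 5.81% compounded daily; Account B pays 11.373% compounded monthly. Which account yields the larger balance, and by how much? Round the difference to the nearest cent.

Account B, by $6,334.91

Account A growth factor: (1 + 0.0581/365)^9125 ≈ 4.273291653; balance ≈ 2,136.6458.
Account B growth factor: (1 + 0.0094775)^300 ≈ 16.9431069; balance ≈ 8,471.5534.
Account B is larger by 6,334.9076.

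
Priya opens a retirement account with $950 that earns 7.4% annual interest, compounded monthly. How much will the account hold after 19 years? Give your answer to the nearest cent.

Growth factor = (1 + 0.074/12)^228 ≈ 4.062028883.
A ≈ 950 × 4.062028883 ≈ 3,858.9274.

$3,858.93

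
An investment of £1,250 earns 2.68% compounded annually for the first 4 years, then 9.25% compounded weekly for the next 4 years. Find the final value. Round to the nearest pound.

After 4 years at 2.68%: 1,250 × 1.111586951 ≈ 1,389.4837.
Then 4 years at 9.25%: 1,389.4837 × 1.447258827 ≈ 2,010.9425.

£2,011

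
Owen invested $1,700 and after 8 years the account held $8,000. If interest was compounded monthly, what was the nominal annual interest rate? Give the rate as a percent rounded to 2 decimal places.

(1 + r/12)^96 = 8,000/1,700 = 4.70588.
1 + r/12 = 4.70588^(1/96) ≈ 1.016264, so r/12 ≈ 0.0162643.
r ≈ 12·0.0162643 = 19.51718%.

19.52%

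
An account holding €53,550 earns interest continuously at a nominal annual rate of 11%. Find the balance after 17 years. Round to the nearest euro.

A = P·e^(rt) = 53,550·e^(0.11·17) = 53,550·e^1.87.
e^1.87 ≈ 6.48829639929, so A ≈ 347,448.2722.

€347,448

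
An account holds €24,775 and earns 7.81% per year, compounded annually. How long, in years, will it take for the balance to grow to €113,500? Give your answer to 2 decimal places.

(1 + 0.0781)^t = 113,500/24,775 = 4.5812.
t·ln(1 + 0.0781) = ln(4.5812); t = 1.522/0.0752002 ≈ 20.2389.

20.24 years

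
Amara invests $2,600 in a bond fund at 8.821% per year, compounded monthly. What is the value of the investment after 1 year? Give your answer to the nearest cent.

$2,838.85

Growth factor = (1 + 0.08821/12)^12 ≈ 1.09186514.
A ≈ 2,600 × 1.09186514 ≈ 2,838.8494.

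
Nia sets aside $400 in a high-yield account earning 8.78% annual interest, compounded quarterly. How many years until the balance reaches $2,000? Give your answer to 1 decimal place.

18.5 years

We need (1 + 0.02195)^(4t) = 5, so 4t = ln 5 / ln 1.02195 ≈ 74.1247.
t ≈ 74.1247/4 = 18.5312 years.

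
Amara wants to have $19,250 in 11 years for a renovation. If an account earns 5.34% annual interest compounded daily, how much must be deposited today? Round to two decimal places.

$10,699.04

Growth factor = (1 + 0.0534/365)^4015 ≈ 1.7992268331.
P = 19,250/1.7992268331 ≈ 10,699.0401.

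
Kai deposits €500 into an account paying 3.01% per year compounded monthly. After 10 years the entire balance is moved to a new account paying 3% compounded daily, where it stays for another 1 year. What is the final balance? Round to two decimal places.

€695.92

Phase 1: 500·(1 + 0.0301/12)^120 ≈ 675.3501.
Phase 2: 675.3501·(1 + 0.03/365)^365 ≈ 695.9167.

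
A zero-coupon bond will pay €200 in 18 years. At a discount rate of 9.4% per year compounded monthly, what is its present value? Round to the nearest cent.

€37.07

Growth factor = (1 + 0.094/12)^216 ≈ 5.39464829.
P = 200/5.39464829 ≈ 37.0738.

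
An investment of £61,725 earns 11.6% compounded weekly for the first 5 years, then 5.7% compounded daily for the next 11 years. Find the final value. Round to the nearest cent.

£206,230.43

Phase 1: 61,725·(1 + 0.116/52)^260 ≈ 110,172.0321.
Phase 2: 110,172.0321·(1 + 0.057/365)^4015 ≈ 206,230.4268.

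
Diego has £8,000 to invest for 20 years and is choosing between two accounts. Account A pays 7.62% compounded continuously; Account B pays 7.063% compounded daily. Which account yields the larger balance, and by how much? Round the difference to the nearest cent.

Account A, by £3,875.95

A: e^(0.0762·20) = e^1.524 ≈ 4.5905507225, so 8,000 × 4.5905507225 ≈ 36,724.4058.
B: (1 + 0.07063/365)^7300 ≈ 4.1060575876, so 8,000 × 4.1060575876 ≈ 32,848.4607.
Difference ≈ 3,875.9451 in favor of A.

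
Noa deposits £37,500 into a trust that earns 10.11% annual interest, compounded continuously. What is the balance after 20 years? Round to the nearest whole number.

A = P·e^(rt) = 37,500·e^(0.1011·20) = 37,500·e^2.022.
e^2.022 ≈ 7.55341667024, so A ≈ 283,253.1251.

£283,253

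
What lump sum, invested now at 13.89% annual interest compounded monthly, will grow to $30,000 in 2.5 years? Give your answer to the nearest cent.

Periodic rate = 13.89%/12 = 0.011575; 30 periods.
P = 30,000/(1 + 0.011575)^30 ≈ 30,000/1.4123509629 ≈ 21,241.1793.

$21,241.18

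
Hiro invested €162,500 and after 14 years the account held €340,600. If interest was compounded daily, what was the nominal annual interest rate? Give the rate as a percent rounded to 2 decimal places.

5.29%

The 5110-period growth factor is 340,600/162,500 = 2.096.
r/365 = 2.096^(1/5110) − 1 ≈ 0.000144831, so r ≈ 365·0.000144831 = 5.28632%.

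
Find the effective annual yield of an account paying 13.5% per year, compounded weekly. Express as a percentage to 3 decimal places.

One year is 52 periods at 0.00259615 each: (1 + 0.00259615)^52 ≈ 1.144337.
EAR = 1.144337 − 1 ≈ 14.43366%.

14.434%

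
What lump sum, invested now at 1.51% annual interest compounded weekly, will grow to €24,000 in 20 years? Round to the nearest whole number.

€17,745

Periodic rate = 1.51%/52 = 0.000290385; 1040 periods.
P = 24,000/(1 + 0.0151/52)^1040 ≈ 24,000/1.3525019323 ≈ 17,744.8915.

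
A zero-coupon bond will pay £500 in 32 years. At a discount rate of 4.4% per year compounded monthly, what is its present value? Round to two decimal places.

Growth factor = (1 + 0.044/12)^384 ≈ 4.07725904.
P = 500/4.07725904 ≈ 122.6314.

£122.63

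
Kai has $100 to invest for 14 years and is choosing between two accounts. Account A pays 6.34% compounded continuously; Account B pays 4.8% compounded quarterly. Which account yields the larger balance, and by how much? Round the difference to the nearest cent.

Account A, by $47.90

A: e^(0.0634·14) = e^0.8876 ≈ 2.42929235, so 100 × 2.42929235 ≈ 242.9292.
B: (1 + 0.012)^56 ≈ 1.95033269, so 100 × 1.95033269 ≈ 195.0333.
Difference ≈ 47.8960 in favor of A.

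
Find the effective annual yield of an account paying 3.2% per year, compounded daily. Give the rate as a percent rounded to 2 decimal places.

EAR = (1 + 3.2%/365)^365 − 1 = (1 + 0.0000876712)^365 − 1.
(1 + 0.0000876712)^365 ≈ 1.032516, so EAR ≈ 3.25161%.

3.25%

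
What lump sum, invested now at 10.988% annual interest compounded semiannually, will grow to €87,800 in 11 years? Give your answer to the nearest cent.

Growth factor = (1 + 0.05494)^22 ≈ 3.2434761874.
P = 87,800/3.2434761874 ≈ 27,069.7224.

€27,069.72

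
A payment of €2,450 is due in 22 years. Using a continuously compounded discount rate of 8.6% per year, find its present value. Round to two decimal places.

€369.39

P = A·e^(−rt) = 2,450·e^(−1.892).
e^(−1.892) ≈ 0.1507699672, so P ≈ 369.3864.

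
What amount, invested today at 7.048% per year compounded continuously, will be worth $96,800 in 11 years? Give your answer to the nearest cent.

P = A·e^(−rt) = 96,800·e^(−0.77528).
e^(−0.77528) ≈ 0.460574802, so P ≈ 44,583.6408.

$44,583.64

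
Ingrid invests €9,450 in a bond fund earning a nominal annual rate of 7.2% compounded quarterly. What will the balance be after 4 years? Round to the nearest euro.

Periodic rate = 7.2%/4 = 0.018; periods = 4·4 = 16.
A = 9,450·(1 + 0.018)^16 ≈ 9,450·1.3303455095 ≈ 12,571.7651.

€12,572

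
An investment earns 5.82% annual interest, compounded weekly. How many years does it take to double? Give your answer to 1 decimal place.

(1 + 0.00111923)^(52t) = 2.
52t = ln 2 / ln(1 + 0.00111923) ≈ 0.69315/0.0011186 ≈ 619.6533.
t ≈ 11.9164.

11.9 years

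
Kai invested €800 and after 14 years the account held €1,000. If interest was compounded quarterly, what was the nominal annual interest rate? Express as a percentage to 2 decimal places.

The 56-period growth factor is 1,000/800 = 1.25.
r/4 = 1.25^(1/56) − 1 ≈ 0.00399266, so r ≈ 4·0.00399266 = 1.59706%.

1.60%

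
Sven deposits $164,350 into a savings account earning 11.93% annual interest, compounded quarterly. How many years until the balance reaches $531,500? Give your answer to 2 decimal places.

9.98 years

(1 + 0.029825)^(4t) = 531,500/164,350 = 3.234.
4t·ln(1 + 0.029825) = ln(3.234); 4t = 1.1737/0.0293889 ≈ 39.9370.
t ≈ 9.9843 years.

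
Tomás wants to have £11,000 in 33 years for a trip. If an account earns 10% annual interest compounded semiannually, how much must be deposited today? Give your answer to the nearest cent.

Growth factor = (1 + 0.05)^66 ≈ 25.031895587.
P = 11,000/25.031895587 ≈ 439.4394.

£439.44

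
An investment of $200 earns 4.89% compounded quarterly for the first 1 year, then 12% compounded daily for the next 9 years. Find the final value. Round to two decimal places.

$618.16

Phase 1: 200·(1 + 0.012225)^4 ≈ 209.9608.
Phase 2: 209.9608·(1 + 0.12/365)^3285 ≈ 618.1576.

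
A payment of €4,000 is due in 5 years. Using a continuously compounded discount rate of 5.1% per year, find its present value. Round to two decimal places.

P = A·e^(−rt) = 4,000·e^(−0.255).
e^(−0.255) ≈ 0.774916498, so P ≈ 3,099.6660.

€3,099.67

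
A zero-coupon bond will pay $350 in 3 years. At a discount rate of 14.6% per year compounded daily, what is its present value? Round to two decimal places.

Growth factor = (1 + 0.0004)^1095 ≈ 1.5494692.
P = 350/1.5494692 ≈ 225.8838.

$225.88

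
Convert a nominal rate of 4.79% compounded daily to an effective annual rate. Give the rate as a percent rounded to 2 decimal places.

4.91%

EAR = (1 + 4.79%/365)^365 − 1 = (1 + 0.000131233)^365 − 1.
(1 + 0.000131233)^365 ≈ 1.049062, so EAR ≈ 4.90624%.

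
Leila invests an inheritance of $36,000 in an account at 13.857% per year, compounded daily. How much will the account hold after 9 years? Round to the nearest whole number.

Growth factor = (1 + 0.13857/365)^3285 ≈ 3.4795164302.
A ≈ 36,000 × 3.4795164302 ≈ 125,262.5915.

$125,263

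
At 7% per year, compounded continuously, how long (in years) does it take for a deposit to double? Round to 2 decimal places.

e^(0.07t) = 2, so 0.07t = ln 2 ≈ 0.69315.
t ≈ 0.69315/0.07 ≈ 9.9021.

9.90 years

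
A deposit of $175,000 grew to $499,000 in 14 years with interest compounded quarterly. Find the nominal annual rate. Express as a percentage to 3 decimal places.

7.555%

The 56-period growth factor is 499,000/175,000 = 2.85143.
r/4 = 2.85143^(1/56) − 1 ≈ 0.0188872, so r ≈ 4·0.0188872 = 7.55489%.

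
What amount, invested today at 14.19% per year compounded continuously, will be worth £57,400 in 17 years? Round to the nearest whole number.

£5,144

P = A·e^(−rt) = 57,400·e^(−2.4123).
e^(−2.4123) ≈ 0.089608956774, so P ≈ 5,143.5541.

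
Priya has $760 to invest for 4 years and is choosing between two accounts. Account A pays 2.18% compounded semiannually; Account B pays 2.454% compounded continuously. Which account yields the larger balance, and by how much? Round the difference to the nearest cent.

A: (1 + 0.0109)^8 ≈ 1.0906002, so 760 × 1.0906002 ≈ 828.8562.
B: e^(0.02454·4) = e^0.09816 ≈ 1.10313927, so 760 × 1.10313927 ≈ 838.3858.
Difference ≈ 9.5297 in favor of B.

Account B, by $9.53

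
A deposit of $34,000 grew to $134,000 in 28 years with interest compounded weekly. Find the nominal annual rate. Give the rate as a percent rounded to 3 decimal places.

4.900%

(1 + r/52)^1456 = 134,000/34,000 = 3.94118.
1 + r/52 = 3.94118^(1/1456) ≈ 1.000942, so r/52 ≈ 0.000942394.
r ≈ 52·0.000942394 = 4.90045%.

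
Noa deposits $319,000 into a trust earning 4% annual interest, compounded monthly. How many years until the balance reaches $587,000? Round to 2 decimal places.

15.27 years

(1 + 0.00333333)^(12t) = 587,000/319,000 = 1.8401.
12t·ln(1 + 0.00333333) = ln(1.8401); 12t = 0.60983/0.00332779 ≈ 183.2549.
t ≈ 15.2712 years.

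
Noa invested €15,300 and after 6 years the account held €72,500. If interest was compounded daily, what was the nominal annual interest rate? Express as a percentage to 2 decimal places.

25.94%

The 2190-period growth factor is 72,500/15,300 = 4.73856.
r/365 = 4.73856^(1/2190) − 1 ≈ 0.000710633, so r ≈ 365·0.000710633 = 25.93811%.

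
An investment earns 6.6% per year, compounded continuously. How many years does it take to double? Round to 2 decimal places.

10.50 years

e^(0.066t) = 2, so 0.066t = ln 2 ≈ 0.69315.
t ≈ 0.69315/0.066 ≈ 10.5022.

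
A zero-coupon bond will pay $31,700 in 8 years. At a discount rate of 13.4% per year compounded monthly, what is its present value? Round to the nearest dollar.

$10,916

Growth factor = (1 + 0.134/12)^96 ≈ 2.9039121766.
P = 31,700/2.9039121766 ≈ 10,916.3081.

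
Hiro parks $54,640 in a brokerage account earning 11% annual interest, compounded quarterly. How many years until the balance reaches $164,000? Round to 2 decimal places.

10.13 years

We need (1 + 0.0275)^(4t) = 3.0015, so 4t = ln 3.0015 / ln 1.0275 ≈ 40.5143.
t ≈ 40.5143/4 = 10.1286 years.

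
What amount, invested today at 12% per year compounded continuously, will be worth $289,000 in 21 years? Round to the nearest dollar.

P = A·e^(−rt) = 289,000·e^(−2.52).
e^(−2.52) ≈ 0.0804596067495, so P ≈ 23,252.8264.

$23,253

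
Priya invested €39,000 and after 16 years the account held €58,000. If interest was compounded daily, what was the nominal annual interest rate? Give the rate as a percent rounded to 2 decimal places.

(1 + r/365)^5840 = 58,000/39,000 = 1.48718.
1 + r/365 = 1.48718^(1/5840) ≈ 1.000068, so r/365 ≈ 0.0000679614.
r ≈ 365·0.0000679614 = 2.48059%.

2.48%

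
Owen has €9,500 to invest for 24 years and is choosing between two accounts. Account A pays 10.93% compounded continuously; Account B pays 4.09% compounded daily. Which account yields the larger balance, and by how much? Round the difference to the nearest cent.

Account A, by €105,556.14

Account A growth factor: e^(0.1093·24) = e^2.6232 ≈ 13.7797483025; balance ≈ 130,907.6089.
Account B growth factor: (1 + 0.0409/365)^8760 ≈ 2.6685760288; balance ≈ 25,351.4723.
Account A is larger by 105,556.1366.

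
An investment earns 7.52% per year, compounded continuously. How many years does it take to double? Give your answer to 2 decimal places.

e^(0.0752t) = 2, so 0.0752t = ln 2 ≈ 0.69315.
t ≈ 0.69315/0.0752 ≈ 9.2174.

9.22 years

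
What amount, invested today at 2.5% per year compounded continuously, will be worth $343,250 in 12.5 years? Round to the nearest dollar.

$251,127

P = A·e^(−rt) = 343,250·e^(−0.3125).
e^(−0.3125) ≈ 0.731615628947, so P ≈ 251,127.0646.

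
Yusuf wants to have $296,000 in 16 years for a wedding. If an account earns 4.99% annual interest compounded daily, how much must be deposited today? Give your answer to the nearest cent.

$133,221.62

Growth factor = (1 + 0.0499/365)^5840 ≈ 2.22186165858.
P = 296,000/2.22186165858 ≈ 133,221.6157.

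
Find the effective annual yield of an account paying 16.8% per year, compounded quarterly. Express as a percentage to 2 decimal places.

17.89%

One year is 4 periods at 0.042 each: (1 + 0.042)^4 ≈ 1.178883.
EAR = 1.178883 − 1 ≈ 17.88835%.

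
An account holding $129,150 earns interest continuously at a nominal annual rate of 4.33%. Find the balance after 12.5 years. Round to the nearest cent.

$221,899.49

A = P·e^(rt) = 129,150·e^(0.0433·12.5) = 129,150·e^0.54125.
e^0.54125 ≈ 1.71815321195, so A ≈ 221,899.4873.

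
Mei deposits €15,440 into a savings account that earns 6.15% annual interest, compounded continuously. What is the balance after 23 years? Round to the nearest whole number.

A = P·e^(rt) = 15,440·e^(0.0615·23) = 15,440·e^1.4145.
e^1.4145 ≈ 4.1144287372, so A ≈ 63,526.7797.

€63,527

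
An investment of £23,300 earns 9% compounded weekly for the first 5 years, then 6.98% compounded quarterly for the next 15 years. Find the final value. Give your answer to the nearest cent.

Phase 1: 23,300·(1 + 0.09/52)^260 ≈ 36,527.4629.
Phase 2: 36,527.4629·(1 + 0.01745)^60 ≈ 103,134.5257.

£103,134.53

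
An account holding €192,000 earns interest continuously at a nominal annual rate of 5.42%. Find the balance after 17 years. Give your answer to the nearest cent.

€482,458.72

A = P·e^(rt) = 192,000·e^(0.0542·17) = 192,000·e^0.9214.
e^0.9214 ≈ 2.51280585673, so A ≈ 482,458.7245.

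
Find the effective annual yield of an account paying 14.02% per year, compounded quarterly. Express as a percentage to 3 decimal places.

EAR = (1 + 14.02%/4)^4 − 1 = (1 + 0.03505)^4 − 1.
(1 + 0.03505)^4 ≈ 1.147745, so EAR ≈ 14.77448%.

14.774%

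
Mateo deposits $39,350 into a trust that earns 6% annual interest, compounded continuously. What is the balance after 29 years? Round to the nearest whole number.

A = P·e^(rt) = 39,350·e^(0.06·29) = 39,350·e^1.74.
e^1.74 ≈ 5.69734342267, so A ≈ 224,190.4637.

$224,190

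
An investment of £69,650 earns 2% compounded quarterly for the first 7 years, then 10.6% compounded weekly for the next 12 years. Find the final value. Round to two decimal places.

Phase 1: 69,650·(1 + 0.005)^28 ≈ 80,088.6273.
Phase 2: 80,088.6273·(1 + 0.106/52)^624 ≈ 285,385.0041.

£285,385.00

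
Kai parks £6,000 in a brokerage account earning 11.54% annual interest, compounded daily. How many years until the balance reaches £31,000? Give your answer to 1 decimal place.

14.2 years

(1 + 0.000316164)^(365t) = 31,000/6,000 = 5.1667.
365t·ln(1 + 0.000316164) = ln(5.1667); 365t = 1.6422/0.000316114 ≈ 5195.0422.
t ≈ 14.2330 years.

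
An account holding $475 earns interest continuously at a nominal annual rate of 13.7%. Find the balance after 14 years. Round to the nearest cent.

A = P·e^(rt) = 475·e^(0.137·14) = 475·e^1.918.
e^1.918 ≈ 6.807330185, so A ≈ 3,233.4818.

$3,233.48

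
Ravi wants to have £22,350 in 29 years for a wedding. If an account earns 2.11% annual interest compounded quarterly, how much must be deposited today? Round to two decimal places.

Periodic rate = 2.11%/4 = 0.005275; 116 periods.
P = 22,350/(1 + 0.005275)^116 ≈ 22,350/1.8409684541 ≈ 12,140.3493.

£12,140.35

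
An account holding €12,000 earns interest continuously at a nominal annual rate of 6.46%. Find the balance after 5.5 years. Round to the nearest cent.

A = P·e^(rt) = 12,000·e^(0.0646·5.5) = 12,000·e^0.3553.
e^0.3553 ≈ 1.4266085727, so A ≈ 17,119.3029.

€17,119.30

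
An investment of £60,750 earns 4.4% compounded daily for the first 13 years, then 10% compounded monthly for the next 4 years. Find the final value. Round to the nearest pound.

£160,305

Phase 1: 60,750·(1 + 0.044/365)^4745 ≈ 107,633.5722.
Phase 2: 107,633.5722·(1 + 0.1/12)^48 ≈ 160,304.5019.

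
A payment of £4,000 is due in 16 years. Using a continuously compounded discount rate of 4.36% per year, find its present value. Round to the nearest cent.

£1,991.11

P = A·e^(−rt) = 4,000·e^(−0.6976).
e^(−0.6976) ≈ 0.4977785398, so P ≈ 1,991.1142.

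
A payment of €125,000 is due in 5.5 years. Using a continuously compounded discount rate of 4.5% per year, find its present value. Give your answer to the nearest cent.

€97,593.78

P = A·e^(−rt) = 125,000·e^(−0.2475).
e^(−0.2475) ≈ 0.780750220811, so P ≈ 97,593.7776.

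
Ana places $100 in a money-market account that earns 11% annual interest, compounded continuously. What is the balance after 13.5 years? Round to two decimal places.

$441.50

A = P·e^(rt) = 100·e^(0.11·13.5) = 100·e^1.485.
e^1.485 ≈ 4.41496541, so A ≈ 441.4965.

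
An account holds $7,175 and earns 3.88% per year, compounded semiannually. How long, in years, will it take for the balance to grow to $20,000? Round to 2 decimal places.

(1 + 0.0194)^(2t) = 20,000/7,175 = 2.7875.
2t·ln(1 + 0.0194) = ln(2.7875); 2t = 1.0251/0.0192142 ≈ 53.3527.
t ≈ 26.6763 years.

26.68 years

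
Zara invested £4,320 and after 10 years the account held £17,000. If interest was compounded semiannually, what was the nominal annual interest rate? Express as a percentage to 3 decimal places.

(1 + r/2)^20 = 17,000/4,320 = 3.93519.
1 + r/2 = 3.93519^(1/20) ≈ 1.070898, so r/2 ≈ 0.0708984.
r ≈ 2·0.0708984 = 14.17967%.

14.180%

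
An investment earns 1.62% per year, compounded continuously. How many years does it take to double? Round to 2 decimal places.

e^(0.0162t) = 2, so 0.0162t = ln 2 ≈ 0.69315.
t ≈ 0.69315/0.0162 ≈ 42.7869.

42.79 years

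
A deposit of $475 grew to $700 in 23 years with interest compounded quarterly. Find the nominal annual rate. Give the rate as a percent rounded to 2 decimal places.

The 92-period growth factor is 700/475 = 1.47368.
r/4 = 1.47368^(1/92) − 1 ≈ 0.00422374, so r ≈ 4·0.00422374 = 1.68950%.

1.69%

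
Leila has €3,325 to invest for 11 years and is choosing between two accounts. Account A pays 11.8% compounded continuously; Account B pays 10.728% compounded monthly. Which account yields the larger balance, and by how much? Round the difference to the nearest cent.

Account A growth factor: e^(0.118·11) = e^1.298 ≈ 3.661965408; balance ≈ 12,176.0350.
Account B growth factor: (1 + 0.00894)^132 ≈ 3.2376128121; balance ≈ 10,765.0626.
Account A is larger by 1,410.9724.

Account A, by €1,410.97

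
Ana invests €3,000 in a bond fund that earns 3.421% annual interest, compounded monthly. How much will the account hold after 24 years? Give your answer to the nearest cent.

Growth factor = (1 + 0.03421/12)^288 ≈ 2.270208995.
A ≈ 3,000 × 2.270208995 ≈ 6,810.6270.

€6,810.63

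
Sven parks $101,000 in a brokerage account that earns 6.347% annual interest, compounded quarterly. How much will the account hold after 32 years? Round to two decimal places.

$757,645.20

Periodic rate = 6.347%/4 = 0.0158675; periods = 4·32 = 128.
A = 101,000·(1 + 0.0158675)^128 ≈ 101,000·7.50143765897 ≈ 757,645.2036.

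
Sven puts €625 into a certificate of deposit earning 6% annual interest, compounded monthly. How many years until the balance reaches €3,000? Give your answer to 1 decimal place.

We need (1 + 0.005)^(12t) = 4.8, so 12t = ln 4.8 / ln 1.005 ≈ 314.5068.
t ≈ 314.5068/12 = 26.2089 years.

26.2 years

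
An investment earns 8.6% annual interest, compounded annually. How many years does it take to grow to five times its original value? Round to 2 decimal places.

(1 + 0.086)^t = 5.
t = ln 5 / ln(1 + 0.086) ≈ 1.6094/0.0825012 ≈ 19.5080.

19.51 years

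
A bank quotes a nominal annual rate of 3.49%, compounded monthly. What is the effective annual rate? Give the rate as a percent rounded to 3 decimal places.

EAR = (1 + 3.49%/12)^12 − 1 = (1 + 0.00290833)^12 − 1.
(1 + 0.00290833)^12 ≈ 1.035464, so EAR ≈ 3.54637%.

3.546%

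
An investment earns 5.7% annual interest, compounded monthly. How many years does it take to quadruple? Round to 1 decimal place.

24.4 years

(1 + 0.00475)^(12t) = 4.
12t = ln 4 / ln(1 + 0.00475) ≈ 1.3863/0.00473875 ≈ 292.5440.
t ≈ 24.3787.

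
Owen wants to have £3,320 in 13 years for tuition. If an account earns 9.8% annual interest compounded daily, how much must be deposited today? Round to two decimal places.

£928.80

Growth factor = (1 + 0.098/365)^4745 ≈ 3.574513205.
P = 3,320/3.574513205 ≈ 928.7978.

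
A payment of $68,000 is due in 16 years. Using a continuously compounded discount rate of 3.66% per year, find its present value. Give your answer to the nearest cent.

P = A·e^(−rt) = 68,000·e^(−0.5856).
e^(−0.5856) ≈ 0.55677169855, so P ≈ 37,860.4755.

$37,860.48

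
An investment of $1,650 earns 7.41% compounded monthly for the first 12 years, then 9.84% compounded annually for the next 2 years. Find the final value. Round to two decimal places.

$4,830.50

Phase 1: 1,650·(1 + 0.006175)^144 ≈ 4,003.7889.
Phase 2: 4,003.7889·(1 + 0.0984)^2 ≈ 4,830.5015.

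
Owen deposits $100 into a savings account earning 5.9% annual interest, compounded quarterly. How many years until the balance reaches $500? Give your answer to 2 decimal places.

(1 + 0.01475)^(4t) = 500/100 = 5.
4t·ln(1 + 0.01475) = ln(5); 4t = 1.6094/0.0146423 ≈ 109.9172.
t ≈ 27.4793 years.

27.48 years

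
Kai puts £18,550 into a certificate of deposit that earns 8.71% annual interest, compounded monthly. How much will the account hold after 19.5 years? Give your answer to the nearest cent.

£100,764.44

Growth factor = (1 + 0.0871/12)^234 ≈ 5.43204517756.
A ≈ 18,550 × 5.43204517756 ≈ 100,764.4380.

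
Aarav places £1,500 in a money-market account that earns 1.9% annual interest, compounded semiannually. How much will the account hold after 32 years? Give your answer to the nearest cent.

Periodic rate = 1.9%/2 = 0.0095; periods = 2·32 = 64.
A = 1,500·(1 + 0.0095)^64 ≈ 1,500·1.831490583 ≈ 2,747.2359.

£2,747.24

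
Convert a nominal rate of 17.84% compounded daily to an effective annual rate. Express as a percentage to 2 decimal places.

EAR = (1 + 17.84%/365)^365 − 1 = (1 + 0.000488767)^365 − 1.
(1 + 0.000488767)^365 ≈ 1.195251, so EAR ≈ 19.52513%.

19.53%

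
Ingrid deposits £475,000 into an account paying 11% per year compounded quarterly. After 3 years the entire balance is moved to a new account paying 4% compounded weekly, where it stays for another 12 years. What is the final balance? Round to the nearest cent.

Phase 1: 475,000·(1 + 0.0275)^12 ≈ 657,772.2933.
Phase 2: 657,772.2933·(1 + 0.04/52)^624 ≈ 1,062,812.8366.

£1,062,812.84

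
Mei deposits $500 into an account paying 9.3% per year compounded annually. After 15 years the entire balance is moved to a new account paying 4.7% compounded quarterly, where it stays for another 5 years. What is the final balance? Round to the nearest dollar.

Phase 1: 500·(1 + 0.093)^15 ≈ 1,897.8961.
Phase 2: 1,897.8961·(1 + 0.01175)^20 ≈ 2,397.3790.

$2,397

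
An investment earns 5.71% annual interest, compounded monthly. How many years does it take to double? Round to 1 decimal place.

12.2 years

(1 + 0.00475833)^(12t) = 2.
12t = ln 2 / ln(1 + 0.00475833) ≈ 0.69315/0.00474705 ≈ 146.0165.
t ≈ 12.1680.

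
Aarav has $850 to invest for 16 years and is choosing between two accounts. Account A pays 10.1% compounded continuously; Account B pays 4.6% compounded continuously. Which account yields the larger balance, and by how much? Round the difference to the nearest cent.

Account A, by $2,503.55

A: e^(0.101·16) = e^1.616 ≈ 5.032918326, so 850 × 5.032918326 ≈ 4,277.9806.
B: e^(0.046·16) = e^0.736 ≈ 2.087568518, so 850 × 2.087568518 ≈ 1,774.4332.
Difference ≈ 2,503.5473 in favor of A.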